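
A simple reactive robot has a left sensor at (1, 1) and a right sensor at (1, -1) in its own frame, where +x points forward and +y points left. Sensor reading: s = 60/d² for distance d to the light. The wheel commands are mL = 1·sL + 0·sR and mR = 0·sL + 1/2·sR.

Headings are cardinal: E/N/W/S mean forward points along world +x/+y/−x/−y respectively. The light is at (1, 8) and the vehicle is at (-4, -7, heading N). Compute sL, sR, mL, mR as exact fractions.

15/58 15/53 15/58 15/106

left sensor world pos  = (-5, -6); dL² = 232
right sensor world pos = (-3, -6); dR² = 212
sL = 60/232 = 15/58
sR = 60/212 = 15/53
mL = 1·sL + 0·sR = 15/58
mR = 0·sL + 1/2·sR = 15/106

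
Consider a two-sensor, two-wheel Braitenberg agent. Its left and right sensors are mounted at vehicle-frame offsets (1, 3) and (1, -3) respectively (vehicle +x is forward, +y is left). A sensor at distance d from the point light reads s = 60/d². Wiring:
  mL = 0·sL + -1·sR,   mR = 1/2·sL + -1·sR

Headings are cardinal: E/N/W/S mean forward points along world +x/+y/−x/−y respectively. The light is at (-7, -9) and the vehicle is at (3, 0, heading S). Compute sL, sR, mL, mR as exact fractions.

60/233 60/113 -60/113 -10590/26329

left sensor world pos  = (6, -1); dL² = 233
right sensor world pos = (0, -1); dR² = 113
sL = 60/233 = 60/233
sR = 60/113 = 60/113
mL = 0·sL + -1·sR = -60/113
mR = 1/2·sL + -1·sR = -10590/26329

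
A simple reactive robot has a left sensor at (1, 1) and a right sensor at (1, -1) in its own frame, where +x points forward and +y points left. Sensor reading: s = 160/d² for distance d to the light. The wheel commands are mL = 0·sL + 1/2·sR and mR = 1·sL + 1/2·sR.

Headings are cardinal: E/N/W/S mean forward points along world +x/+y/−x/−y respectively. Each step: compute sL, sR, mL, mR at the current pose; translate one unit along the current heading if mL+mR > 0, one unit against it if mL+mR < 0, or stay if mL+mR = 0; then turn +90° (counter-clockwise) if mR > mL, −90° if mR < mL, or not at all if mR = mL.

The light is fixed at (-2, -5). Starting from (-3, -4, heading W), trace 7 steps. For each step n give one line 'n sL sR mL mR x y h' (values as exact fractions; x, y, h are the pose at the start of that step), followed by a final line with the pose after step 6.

0 40 20 10 50 -3 -4 W
1 160 160/9 80/9 1520/9 -4 -4 S
2 80 80 40 120 -4 -5 E
3 32 160 80 112 -3 -5 N
4 40 20 10 50 -3 -4 W
5 160 160/9 80/9 1520/9 -4 -4 S
6 80 80 40 120 -4 -5 E
final -3 -5 N

n=0: pose=(-3,-4,W); sL=40, sR=20; mL=10, mR=50; mL+mR=60 → advance +1; mR−mL=40 → turn +1·90°
n=1: pose=(-4,-4,S); sL=160, sR=160/9; mL=80/9, mR=1520/9; mL+mR=1600/9 → advance +1; mR−mL=160 → turn +1·90°
n=2: pose=(-4,-5,E); sL=80, sR=80; mL=40, mR=120; mL+mR=160 → advance +1; mR−mL=80 → turn +1·90°
n=3: pose=(-3,-5,N); sL=32, sR=160; mL=80, mR=112; mL+mR=192 → advance +1; mR−mL=32 → turn +1·90°
n=4: pose=(-3,-4,W); sL=40, sR=20; mL=10, mR=50; mL+mR=60 → advance +1; mR−mL=40 → turn +1·90°
n=5: pose=(-4,-4,S); sL=160, sR=160/9; mL=80/9, mR=1520/9; mL+mR=1600/9 → advance +1; mR−mL=160 → turn +1·90°
n=6: pose=(-4,-5,E); sL=80, sR=80; mL=40, mR=120; mL+mR=160 → advance +1; mR−mL=80 → turn +1·90°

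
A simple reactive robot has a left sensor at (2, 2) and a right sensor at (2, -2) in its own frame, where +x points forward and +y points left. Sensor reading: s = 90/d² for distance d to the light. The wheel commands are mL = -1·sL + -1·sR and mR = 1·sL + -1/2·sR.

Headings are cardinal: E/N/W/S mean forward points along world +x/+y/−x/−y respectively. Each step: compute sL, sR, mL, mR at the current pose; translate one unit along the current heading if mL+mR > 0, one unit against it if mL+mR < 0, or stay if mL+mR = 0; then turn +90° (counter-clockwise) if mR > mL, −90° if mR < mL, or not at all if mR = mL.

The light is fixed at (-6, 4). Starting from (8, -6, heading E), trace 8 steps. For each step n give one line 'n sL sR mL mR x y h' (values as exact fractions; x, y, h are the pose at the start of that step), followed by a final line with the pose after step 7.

n=0: pose=(8,-6,E); sL=9/32, sR=9/40; mL=-81/160, mR=27/160; mL+mR=-27/80 → advance -1; mR−mL=27/40 → turn +1·90°
n=1: pose=(7,-6,N); sL=18/37, sR=90/289; mL=-8532/10693, mR=3537/10693; mL+mR=-135/289 → advance -1; mR−mL=12069/10693 → turn +1·90°
n=2: pose=(7,-7,W); sL=9/29, sR=45/101; mL=-2214/2929, mR=513/5858; mL+mR=-135/202 → advance -1; mR−mL=4941/5858 → turn +1·90°
n=3: pose=(8,-7,S); sL=18/85, sR=90/313; mL=-13284/26605, mR=1809/26605; mL+mR=-135/313 → advance -1; mR−mL=15093/26605 → turn +1·90°
n=4: pose=(8,-6,E); sL=9/32, sR=9/40; mL=-81/160, mR=27/160; mL+mR=-27/80 → advance -1; mR−mL=27/40 → turn +1·90°
n=5: pose=(7,-6,N); sL=18/37, sR=90/289; mL=-8532/10693, mR=3537/10693; mL+mR=-135/289 → advance -1; mR−mL=12069/10693 → turn +1·90°
n=6: pose=(7,-7,W); sL=9/29, sR=45/101; mL=-2214/2929, mR=513/5858; mL+mR=-135/202 → advance -1; mR−mL=4941/5858 → turn +1·90°
n=7: pose=(8,-7,S); sL=18/85, sR=90/313; mL=-13284/26605, mR=1809/26605; mL+mR=-135/313 → advance -1; mR−mL=15093/26605 → turn +1·90°

0 9/32 9/40 -81/160 27/160 8 -6 E
1 18/37 90/289 -8532/10693 3537/10693 7 -6 N
2 9/29 45/101 -2214/2929 513/5858 7 -7 W
3 18/85 90/313 -13284/26605 1809/26605 8 -7 S
4 9/32 9/40 -81/160 27/160 8 -6 E
5 18/37 90/289 -8532/10693 3537/10693 7 -6 N
6 9/29 45/101 -2214/2929 513/5858 7 -7 W
7 18/85 90/313 -13284/26605 1809/26605 8 -7 S
final 8 -6 E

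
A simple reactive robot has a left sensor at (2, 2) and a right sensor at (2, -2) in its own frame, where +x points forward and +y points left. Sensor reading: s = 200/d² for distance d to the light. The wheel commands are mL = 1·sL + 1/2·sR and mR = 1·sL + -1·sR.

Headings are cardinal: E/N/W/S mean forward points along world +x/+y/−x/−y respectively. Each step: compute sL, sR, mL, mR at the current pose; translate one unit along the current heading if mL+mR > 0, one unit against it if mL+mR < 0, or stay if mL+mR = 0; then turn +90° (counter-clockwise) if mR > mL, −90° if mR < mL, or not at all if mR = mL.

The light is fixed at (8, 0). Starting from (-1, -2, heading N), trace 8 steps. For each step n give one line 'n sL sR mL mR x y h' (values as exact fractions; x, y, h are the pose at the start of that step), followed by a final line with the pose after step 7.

n=0: pose=(-1,-2,N); sL=200/121, sR=200/49; mL=21900/5929, mR=-14400/5929; mL+mR=7500/5929 → advance +1; mR−mL=-300/49 → turn -1·90°
n=1: pose=(-1,-1,E); sL=4, sR=100/29; mL=166/29, mR=16/29; mL+mR=182/29 → advance +1; mR−mL=-150/29 → turn -1·90°
n=2: pose=(0,-1,S); sL=40/9, sR=200/109; mL=5260/981, mR=2560/981; mL+mR=7820/981 → advance +1; mR−mL=-300/109 → turn -1·90°
n=3: pose=(0,-2,W); sL=50/29, sR=2; mL=79/29, mR=-8/29; mL+mR=71/29 → advance +1; mR−mL=-3 → turn -1·90°
n=4: pose=(-1,-2,N); sL=200/121, sR=200/49; mL=21900/5929, mR=-14400/5929; mL+mR=7500/5929 → advance +1; mR−mL=-300/49 → turn -1·90°
n=5: pose=(-1,-1,E); sL=4, sR=100/29; mL=166/29, mR=16/29; mL+mR=182/29 → advance +1; mR−mL=-150/29 → turn -1·90°
n=6: pose=(0,-1,S); sL=40/9, sR=200/109; mL=5260/981, mR=2560/981; mL+mR=7820/981 → advance +1; mR−mL=-300/109 → turn -1·90°
n=7: pose=(0,-2,W); sL=50/29, sR=2; mL=79/29, mR=-8/29; mL+mR=71/29 → advance +1; mR−mL=-3 → turn -1·90°

0 200/121 200/49 21900/5929 -14400/5929 -1 -2 N
1 4 100/29 166/29 16/29 -1 -1 E
2 40/9 200/109 5260/981 2560/981 0 -1 S
3 50/29 2 79/29 -8/29 0 -2 W
4 200/121 200/49 21900/5929 -14400/5929 -1 -2 N
5 4 100/29 166/29 16/29 -1 -1 E
6 40/9 200/109 5260/981 2560/981 0 -1 S
7 50/29 2 79/29 -8/29 0 -2 W
final -1 -2 N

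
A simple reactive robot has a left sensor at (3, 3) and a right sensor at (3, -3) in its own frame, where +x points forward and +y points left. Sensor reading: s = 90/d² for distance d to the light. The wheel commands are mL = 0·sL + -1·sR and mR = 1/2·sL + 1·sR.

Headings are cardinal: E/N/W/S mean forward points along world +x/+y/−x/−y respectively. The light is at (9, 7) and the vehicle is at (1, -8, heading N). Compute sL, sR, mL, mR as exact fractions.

18/53 90/169 -90/169 6291/8957

left sensor world pos  = (-2, -5); dL² = 265
right sensor world pos = (4, -5); dR² = 169
sL = 90/265 = 18/53
sR = 90/169 = 90/169
mL = 0·sL + -1·sR = -90/169
mR = 1/2·sL + 1·sR = 6291/8957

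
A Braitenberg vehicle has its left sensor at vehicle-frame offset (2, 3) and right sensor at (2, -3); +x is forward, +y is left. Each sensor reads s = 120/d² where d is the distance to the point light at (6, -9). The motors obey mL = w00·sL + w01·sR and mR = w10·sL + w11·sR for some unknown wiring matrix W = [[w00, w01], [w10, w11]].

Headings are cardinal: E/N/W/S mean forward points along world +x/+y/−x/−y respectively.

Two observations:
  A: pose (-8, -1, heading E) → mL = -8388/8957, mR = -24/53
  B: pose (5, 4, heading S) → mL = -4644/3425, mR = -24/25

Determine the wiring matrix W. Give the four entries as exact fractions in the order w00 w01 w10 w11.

-1/2 -1 -1 0

obs A: pose=(-8,-1,E) → sL=24/53, sR=120/169, mL=-8388/8957, mR=-24/53
obs B: pose=(5,4,S) → sL=24/25, sR=120/137, mL=-4644/3425, mR=-24/25
sensor matrix S = [[24/53, 120/169], [24/25, 120/137]]; det S = -1748736/6135545
solve [mL_A; mL_B] = S·[w00; w01] and [mR_A; mR_B] = S·[w10; w11]:
  w00 = -1/2, w01 = -1, w10 = -1, w11 = 0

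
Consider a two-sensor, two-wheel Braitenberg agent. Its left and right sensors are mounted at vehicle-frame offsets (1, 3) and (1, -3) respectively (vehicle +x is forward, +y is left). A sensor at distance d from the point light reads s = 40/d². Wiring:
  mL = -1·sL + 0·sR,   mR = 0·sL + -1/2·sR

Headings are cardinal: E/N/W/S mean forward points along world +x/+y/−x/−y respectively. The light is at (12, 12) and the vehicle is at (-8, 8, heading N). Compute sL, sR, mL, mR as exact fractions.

left sensor world pos  = (-11, 9); dL² = 538
right sensor world pos = (-5, 9); dR² = 298
sL = 40/538 = 20/269
sR = 40/298 = 20/149
mL = -1·sL + 0·sR = -20/269
mR = 0·sL + -1/2·sR = -10/149

20/269 20/149 -20/269 -10/149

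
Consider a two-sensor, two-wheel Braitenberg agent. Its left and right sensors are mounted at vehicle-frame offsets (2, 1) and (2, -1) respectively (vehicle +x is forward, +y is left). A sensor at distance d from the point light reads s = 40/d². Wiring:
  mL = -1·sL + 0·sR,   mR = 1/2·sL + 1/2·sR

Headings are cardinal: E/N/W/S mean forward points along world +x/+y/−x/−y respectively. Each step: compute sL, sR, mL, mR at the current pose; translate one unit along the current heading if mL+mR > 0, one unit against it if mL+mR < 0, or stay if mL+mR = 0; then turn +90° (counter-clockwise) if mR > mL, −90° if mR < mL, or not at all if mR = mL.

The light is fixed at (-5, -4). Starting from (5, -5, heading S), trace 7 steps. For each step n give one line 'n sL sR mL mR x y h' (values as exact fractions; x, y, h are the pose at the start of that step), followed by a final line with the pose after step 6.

0 4/13 4/9 -4/13 44/117 5 -5 S
1 8/29 40/153 -8/29 1192/4437 5 -6 E
2 5/8 2/5 -5/8 41/80 4 -6 N
3 8/13 40/53 -8/13 472/689 4 -7 W
4 20/53 20/37 -20/53 900/1961 3 -7 S
5 40/109 8/25 -40/109 936/2725 3 -8 E
6 1 10/17 -1 27/34 2 -8 N
final 2 -9 W

n=0: pose=(5,-5,S); sL=4/13, sR=4/9; mL=-4/13, mR=44/117; mL+mR=8/117 → advance +1; mR−mL=80/117 → turn +1·90°
n=1: pose=(5,-6,E); sL=8/29, sR=40/153; mL=-8/29, mR=1192/4437; mL+mR=-32/4437 → advance -1; mR−mL=2416/4437 → turn +1·90°
n=2: pose=(4,-6,N); sL=5/8, sR=2/5; mL=-5/8, mR=41/80; mL+mR=-9/80 → advance -1; mR−mL=91/80 → turn +1·90°
n=3: pose=(4,-7,W); sL=8/13, sR=40/53; mL=-8/13, mR=472/689; mL+mR=48/689 → advance +1; mR−mL=896/689 → turn +1·90°
n=4: pose=(3,-7,S); sL=20/53, sR=20/37; mL=-20/53, mR=900/1961; mL+mR=160/1961 → advance +1; mR−mL=1640/1961 → turn +1·90°
n=5: pose=(3,-8,E); sL=40/109, sR=8/25; mL=-40/109, mR=936/2725; mL+mR=-64/2725 → advance -1; mR−mL=1936/2725 → turn +1·90°
n=6: pose=(2,-8,N); sL=1, sR=10/17; mL=-1, mR=27/34; mL+mR=-7/34 → advance -1; mR−mL=61/34 → turn +1·90°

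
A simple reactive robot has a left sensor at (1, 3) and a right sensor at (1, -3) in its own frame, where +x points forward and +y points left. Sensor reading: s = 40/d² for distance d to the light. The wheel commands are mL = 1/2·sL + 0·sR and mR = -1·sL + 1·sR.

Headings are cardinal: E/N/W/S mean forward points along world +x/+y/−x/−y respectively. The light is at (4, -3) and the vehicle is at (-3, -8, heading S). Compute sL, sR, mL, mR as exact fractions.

10/13 5/17 5/13 -105/221

left sensor world pos  = (0, -9); dL² = 52
right sensor world pos = (-6, -9); dR² = 136
sL = 40/52 = 10/13
sR = 40/136 = 5/17
mL = 1/2·sL + 0·sR = 5/13
mR = -1·sL + 1·sR = -105/221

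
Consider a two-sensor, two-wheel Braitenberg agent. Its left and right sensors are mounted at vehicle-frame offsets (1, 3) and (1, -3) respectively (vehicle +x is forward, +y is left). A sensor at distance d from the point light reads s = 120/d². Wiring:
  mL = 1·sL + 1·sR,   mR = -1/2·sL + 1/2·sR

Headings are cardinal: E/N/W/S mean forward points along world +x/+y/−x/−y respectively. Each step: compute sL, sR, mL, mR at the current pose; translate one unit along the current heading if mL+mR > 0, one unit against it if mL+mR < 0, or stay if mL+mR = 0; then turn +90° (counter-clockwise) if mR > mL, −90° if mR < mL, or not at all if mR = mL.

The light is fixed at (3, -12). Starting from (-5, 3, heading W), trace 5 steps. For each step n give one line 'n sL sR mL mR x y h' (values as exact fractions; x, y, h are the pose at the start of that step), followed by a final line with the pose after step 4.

n=0: pose=(-5,3,W); sL=8/15, sR=8/27; mL=112/135, mR=-16/135; mL+mR=32/45 → advance +1; mR−mL=-128/135 → turn -1·90°
n=1: pose=(-6,3,N); sL=3/10, sR=30/73; mL=519/730, mR=81/1460; mL+mR=1119/1460 → advance +1; mR−mL=-957/1460 → turn -1·90°
n=2: pose=(-6,4,E); sL=24/85, sR=120/233; mL=15792/19805, mR=2304/19805; mL+mR=18096/19805 → advance +1; mR−mL=-13488/19805 → turn -1·90°
n=3: pose=(-5,4,S); sL=12/25, sR=60/173; mL=3576/4325, mR=-288/4325; mL+mR=3288/4325 → advance +1; mR−mL=-3864/4325 → turn -1·90°
n=4: pose=(-5,3,W); sL=8/15, sR=8/27; mL=112/135, mR=-16/135; mL+mR=32/45 → advance +1; mR−mL=-128/135 → turn -1·90°

0 8/15 8/27 112/135 -16/135 -5 3 W
1 3/10 30/73 519/730 81/1460 -6 3 N
2 24/85 120/233 15792/19805 2304/19805 -6 4 E
3 12/25 60/173 3576/4325 -288/4325 -5 4 S
4 8/15 8/27 112/135 -16/135 -5 3 W
final -6 3 N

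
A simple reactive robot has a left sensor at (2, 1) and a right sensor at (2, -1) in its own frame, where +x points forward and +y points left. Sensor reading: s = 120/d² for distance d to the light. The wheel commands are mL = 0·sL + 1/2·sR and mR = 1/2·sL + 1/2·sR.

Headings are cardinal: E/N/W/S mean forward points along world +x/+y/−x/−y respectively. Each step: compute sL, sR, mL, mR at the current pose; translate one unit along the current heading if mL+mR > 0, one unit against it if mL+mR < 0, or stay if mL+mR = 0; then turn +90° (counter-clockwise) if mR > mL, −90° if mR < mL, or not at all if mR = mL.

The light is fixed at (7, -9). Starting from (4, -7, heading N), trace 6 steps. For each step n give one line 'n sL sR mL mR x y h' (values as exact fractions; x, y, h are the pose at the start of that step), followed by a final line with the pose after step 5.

0 15/4 6 3 39/8 4 -7 N
1 120/29 120/41 60/41 4200/1189 4 -6 W
2 12 60/13 30/13 108/13 3 -6 S
3 120/13 24 12 216/13 3 -7 E
4 15/4 6 3 39/8 4 -7 N
5 120/29 120/41 60/41 4200/1189 4 -6 W
final 3 -6 S

n=0: pose=(4,-7,N); sL=15/4, sR=6; mL=3, mR=39/8; mL+mR=63/8 → advance +1; mR−mL=15/8 → turn +1·90°
n=1: pose=(4,-6,W); sL=120/29, sR=120/41; mL=60/41, mR=4200/1189; mL+mR=5940/1189 → advance +1; mR−mL=60/29 → turn +1·90°
n=2: pose=(3,-6,S); sL=12, sR=60/13; mL=30/13, mR=108/13; mL+mR=138/13 → advance +1; mR−mL=6 → turn +1·90°
n=3: pose=(3,-7,E); sL=120/13, sR=24; mL=12, mR=216/13; mL+mR=372/13 → advance +1; mR−mL=60/13 → turn +1·90°
n=4: pose=(4,-7,N); sL=15/4, sR=6; mL=3, mR=39/8; mL+mR=63/8 → advance +1; mR−mL=15/8 → turn +1·90°
n=5: pose=(4,-6,W); sL=120/29, sR=120/41; mL=60/41, mR=4200/1189; mL+mR=5940/1189 → advance +1; mR−mL=60/29 → turn +1·90°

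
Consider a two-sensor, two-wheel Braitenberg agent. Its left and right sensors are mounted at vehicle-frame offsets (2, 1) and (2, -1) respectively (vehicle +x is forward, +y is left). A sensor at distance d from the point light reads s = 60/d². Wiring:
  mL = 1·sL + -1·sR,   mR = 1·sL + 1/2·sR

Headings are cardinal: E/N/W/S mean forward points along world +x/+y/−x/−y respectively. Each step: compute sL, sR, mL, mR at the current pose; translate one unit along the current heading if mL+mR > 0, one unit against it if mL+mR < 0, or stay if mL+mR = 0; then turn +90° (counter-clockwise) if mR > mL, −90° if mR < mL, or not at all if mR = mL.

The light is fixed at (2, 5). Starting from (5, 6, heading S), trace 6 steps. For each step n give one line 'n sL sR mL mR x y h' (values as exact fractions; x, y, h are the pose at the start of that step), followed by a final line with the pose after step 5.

0 60/17 12 -144/17 162/17 5 6 S
1 30/13 30/13 0 45/13 5 5 E
2 60/13 60/29 960/377 2130/377 6 5 N
3 15 15/2 15/2 75/4 6 6 W
4 60/17 12 -144/17 162/17 5 6 S
5 30/13 30/13 0 45/13 5 5 E
final 6 5 N

n=0: pose=(5,6,S); sL=60/17, sR=12; mL=-144/17, mR=162/17; mL+mR=18/17 → advance +1; mR−mL=18 → turn +1·90°
n=1: pose=(5,5,E); sL=30/13, sR=30/13; mL=0, mR=45/13; mL+mR=45/13 → advance +1; mR−mL=45/13 → turn +1·90°
n=2: pose=(6,5,N); sL=60/13, sR=60/29; mL=960/377, mR=2130/377; mL+mR=3090/377 → advance +1; mR−mL=90/29 → turn +1·90°
n=3: pose=(6,6,W); sL=15, sR=15/2; mL=15/2, mR=75/4; mL+mR=105/4 → advance +1; mR−mL=45/4 → turn +1·90°
n=4: pose=(5,6,S); sL=60/17, sR=12; mL=-144/17, mR=162/17; mL+mR=18/17 → advance +1; mR−mL=18 → turn +1·90°
n=5: pose=(5,5,E); sL=30/13, sR=30/13; mL=0, mR=45/13; mL+mR=45/13 → advance +1; mR−mL=45/13 → turn +1·90°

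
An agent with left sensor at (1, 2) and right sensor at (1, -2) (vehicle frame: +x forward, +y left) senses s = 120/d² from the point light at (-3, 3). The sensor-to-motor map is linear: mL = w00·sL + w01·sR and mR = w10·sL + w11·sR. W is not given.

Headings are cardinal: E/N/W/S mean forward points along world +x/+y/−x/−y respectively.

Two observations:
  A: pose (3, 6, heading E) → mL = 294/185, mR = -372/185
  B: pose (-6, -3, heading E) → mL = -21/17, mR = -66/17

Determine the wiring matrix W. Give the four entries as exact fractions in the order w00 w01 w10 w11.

-1/2 1 -1/2 -1/2

obs A: pose=(3,6,E) → sL=60/37, sR=12/5, mL=294/185, mR=-372/185
obs B: pose=(-6,-3,E) → sL=6, sR=30/17, mL=-21/17, mR=-66/17
sensor matrix S = [[60/37, 12/5], [6, 30/17]]; det S = -36288/3145
solve [mL_A; mL_B] = S·[w00; w01] and [mR_A; mR_B] = S·[w10; w11]:
  w00 = -1/2, w01 = 1, w10 = -1/2, w11 = -1/2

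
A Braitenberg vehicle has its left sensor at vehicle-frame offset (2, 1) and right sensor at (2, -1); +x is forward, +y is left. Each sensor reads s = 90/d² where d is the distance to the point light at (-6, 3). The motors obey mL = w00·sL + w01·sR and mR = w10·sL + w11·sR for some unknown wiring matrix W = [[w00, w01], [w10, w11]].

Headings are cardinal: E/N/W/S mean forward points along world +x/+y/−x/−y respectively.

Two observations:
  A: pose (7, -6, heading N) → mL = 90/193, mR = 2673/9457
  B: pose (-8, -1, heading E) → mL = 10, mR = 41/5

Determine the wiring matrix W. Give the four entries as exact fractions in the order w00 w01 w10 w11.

1 0 1 -1/2

obs A: pose=(7,-6,N) → sL=90/193, sR=18/49, mL=90/193, mR=2673/9457
obs B: pose=(-8,-1,E) → sL=10, sR=18/5, mL=10, mR=41/5
sensor matrix S = [[90/193, 18/49], [10, 18/5]]; det S = -18864/9457
solve [mL_A; mL_B] = S·[w00; w01] and [mR_A; mR_B] = S·[w10; w11]:
  w00 = 1, w01 = 0, w10 = 1, w11 = -1/2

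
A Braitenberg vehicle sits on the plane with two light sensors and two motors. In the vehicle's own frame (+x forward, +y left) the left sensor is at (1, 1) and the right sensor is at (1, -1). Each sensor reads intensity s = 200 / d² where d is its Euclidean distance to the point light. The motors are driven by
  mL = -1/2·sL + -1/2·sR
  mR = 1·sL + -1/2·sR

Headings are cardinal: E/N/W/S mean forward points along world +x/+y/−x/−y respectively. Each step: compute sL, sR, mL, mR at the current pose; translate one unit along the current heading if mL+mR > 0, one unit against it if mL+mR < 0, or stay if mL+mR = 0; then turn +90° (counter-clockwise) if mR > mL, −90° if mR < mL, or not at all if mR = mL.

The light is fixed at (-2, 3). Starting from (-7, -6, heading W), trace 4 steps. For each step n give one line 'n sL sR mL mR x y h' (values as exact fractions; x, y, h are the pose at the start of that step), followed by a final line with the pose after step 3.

0 25/17 2 -59/34 8/17 -7 -6 W
1 200/109 8/5 -936/545 564/545 -6 -6 S
2 100/29 20/9 -740/261 610/261 -6 -5 E
3 40/17 40/13 -600/221 180/221 -7 -5 N
final -7 -6 W

n=0: pose=(-7,-6,W); sL=25/17, sR=2; mL=-59/34, mR=8/17; mL+mR=-43/34 → advance -1; mR−mL=75/34 → turn +1·90°
n=1: pose=(-6,-6,S); sL=200/109, sR=8/5; mL=-936/545, mR=564/545; mL+mR=-372/545 → advance -1; mR−mL=300/109 → turn +1·90°
n=2: pose=(-6,-5,E); sL=100/29, sR=20/9; mL=-740/261, mR=610/261; mL+mR=-130/261 → advance -1; mR−mL=150/29 → turn +1·90°
n=3: pose=(-7,-5,N); sL=40/17, sR=40/13; mL=-600/221, mR=180/221; mL+mR=-420/221 → advance -1; mR−mL=60/17 → turn +1·90°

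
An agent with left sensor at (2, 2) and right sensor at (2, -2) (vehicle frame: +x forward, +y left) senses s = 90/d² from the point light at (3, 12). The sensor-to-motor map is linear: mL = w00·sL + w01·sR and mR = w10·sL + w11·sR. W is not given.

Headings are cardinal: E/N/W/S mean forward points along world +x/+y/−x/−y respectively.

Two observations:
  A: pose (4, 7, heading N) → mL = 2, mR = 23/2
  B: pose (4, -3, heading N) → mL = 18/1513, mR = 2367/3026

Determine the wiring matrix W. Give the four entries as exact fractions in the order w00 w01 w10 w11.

obs A: pose=(4,7,N) → sL=9, sR=5, mL=2, mR=23/2
obs B: pose=(4,-3,N) → sL=9/17, sR=45/89, mL=18/1513, mR=2367/3026
sensor matrix S = [[9, 5], [9/17, 45/89]]; det S = 2880/1513
solve [mL_A; mL_B] = S·[w00; w01] and [mR_A; mR_B] = S·[w10; w11]:
  w00 = 1/2, w01 = -1/2, w10 = 1, w11 = 1/2

1/2 -1/2 1 1/2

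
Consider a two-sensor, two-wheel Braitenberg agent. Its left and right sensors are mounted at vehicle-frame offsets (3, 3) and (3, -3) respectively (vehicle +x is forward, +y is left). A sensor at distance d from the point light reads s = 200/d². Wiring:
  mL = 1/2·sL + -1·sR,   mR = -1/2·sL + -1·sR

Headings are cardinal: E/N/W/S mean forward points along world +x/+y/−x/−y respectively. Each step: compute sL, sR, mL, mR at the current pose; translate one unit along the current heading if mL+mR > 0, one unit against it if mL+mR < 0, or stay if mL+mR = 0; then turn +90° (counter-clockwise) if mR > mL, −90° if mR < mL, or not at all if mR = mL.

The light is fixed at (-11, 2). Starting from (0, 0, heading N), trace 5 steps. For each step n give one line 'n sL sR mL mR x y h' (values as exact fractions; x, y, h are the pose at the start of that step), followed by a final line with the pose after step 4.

0 40/13 200/197 1340/2561 -6540/2561 0 0 N
1 50/49 25/29 -500/1421 -1950/1421 0 -1 E
2 40/41 40/17 -1300/697 -1980/697 -1 -1 S
3 100/37 4 -98/37 -198/37 -1 0 W
4 40/13 200/197 1340/2561 -6540/2561 0 0 N
final 0 -1 E

n=0: pose=(0,0,N); sL=40/13, sR=200/197; mL=1340/2561, mR=-6540/2561; mL+mR=-400/197 → advance -1; mR−mL=-40/13 → turn -1·90°
n=1: pose=(0,-1,E); sL=50/49, sR=25/29; mL=-500/1421, mR=-1950/1421; mL+mR=-50/29 → advance -1; mR−mL=-50/49 → turn -1·90°
n=2: pose=(-1,-1,S); sL=40/41, sR=40/17; mL=-1300/697, mR=-1980/697; mL+mR=-80/17 → advance -1; mR−mL=-40/41 → turn -1·90°
n=3: pose=(-1,0,W); sL=100/37, sR=4; mL=-98/37, mR=-198/37; mL+mR=-8 → advance -1; mR−mL=-100/37 → turn -1·90°
n=4: pose=(0,0,N); sL=40/13, sR=200/197; mL=1340/2561, mR=-6540/2561; mL+mR=-400/197 → advance -1; mR−mL=-40/13 → turn -1·90°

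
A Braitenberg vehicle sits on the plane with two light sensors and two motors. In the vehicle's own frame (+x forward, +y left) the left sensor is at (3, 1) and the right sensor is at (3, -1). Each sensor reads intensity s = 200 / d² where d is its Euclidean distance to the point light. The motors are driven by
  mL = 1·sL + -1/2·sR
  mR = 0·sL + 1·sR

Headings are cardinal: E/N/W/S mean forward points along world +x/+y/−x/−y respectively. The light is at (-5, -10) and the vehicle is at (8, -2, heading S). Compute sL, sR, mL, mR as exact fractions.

left sensor world pos  = (9, -5); dL² = 221
right sensor world pos = (7, -5); dR² = 169
sL = 200/221 = 200/221
sR = 200/169 = 200/169
mL = 1·sL + -1/2·sR = 900/2873
mR = 0·sL + 1·sR = 200/169

200/221 200/169 900/2873 200/169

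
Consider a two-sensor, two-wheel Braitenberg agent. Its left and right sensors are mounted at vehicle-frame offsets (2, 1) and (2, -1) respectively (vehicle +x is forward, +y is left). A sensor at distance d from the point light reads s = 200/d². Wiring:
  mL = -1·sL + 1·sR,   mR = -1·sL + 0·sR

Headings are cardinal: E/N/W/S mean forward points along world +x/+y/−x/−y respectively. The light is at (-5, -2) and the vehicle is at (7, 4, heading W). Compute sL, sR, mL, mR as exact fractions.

left sensor world pos  = (5, 3); dL² = 125
right sensor world pos = (5, 5); dR² = 149
sL = 200/125 = 8/5
sR = 200/149 = 200/149
mL = -1·sL + 1·sR = -192/745
mR = -1·sL + 0·sR = -8/5

8/5 200/149 -192/745 -8/5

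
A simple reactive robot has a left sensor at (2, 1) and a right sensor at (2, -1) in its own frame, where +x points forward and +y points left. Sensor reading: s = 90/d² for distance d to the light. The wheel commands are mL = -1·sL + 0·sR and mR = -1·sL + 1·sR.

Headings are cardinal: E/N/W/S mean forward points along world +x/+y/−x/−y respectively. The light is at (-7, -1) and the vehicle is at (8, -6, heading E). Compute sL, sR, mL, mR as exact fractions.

18/61 18/65 -18/61 -72/3965

left sensor world pos  = (10, -5); dL² = 305
right sensor world pos = (10, -7); dR² = 325
sL = 90/305 = 18/61
sR = 90/325 = 18/65
mL = -1·sL + 0·sR = -18/61
mR = -1·sL + 1·sR = -72/3965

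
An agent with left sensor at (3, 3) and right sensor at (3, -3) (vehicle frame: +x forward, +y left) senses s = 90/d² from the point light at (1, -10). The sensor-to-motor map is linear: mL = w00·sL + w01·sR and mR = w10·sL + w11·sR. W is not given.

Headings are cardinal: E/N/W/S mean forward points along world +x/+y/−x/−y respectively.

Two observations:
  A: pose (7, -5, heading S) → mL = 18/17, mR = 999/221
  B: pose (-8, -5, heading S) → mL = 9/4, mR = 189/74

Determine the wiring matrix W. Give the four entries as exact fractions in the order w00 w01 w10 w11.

1 0 1 1/2

obs A: pose=(7,-5,S) → sL=18/17, sR=90/13, mL=18/17, mR=999/221
obs B: pose=(-8,-5,S) → sL=9/4, sR=45/74, mL=9/4, mR=189/74
sensor matrix S = [[18/17, 90/13], [9/4, 45/74]]; det S = -244215/16354
solve [mL_A; mL_B] = S·[w00; w01] and [mR_A; mR_B] = S·[w10; w11]:
  w00 = 1, w01 = 0, w10 = 1, w11 = 1/2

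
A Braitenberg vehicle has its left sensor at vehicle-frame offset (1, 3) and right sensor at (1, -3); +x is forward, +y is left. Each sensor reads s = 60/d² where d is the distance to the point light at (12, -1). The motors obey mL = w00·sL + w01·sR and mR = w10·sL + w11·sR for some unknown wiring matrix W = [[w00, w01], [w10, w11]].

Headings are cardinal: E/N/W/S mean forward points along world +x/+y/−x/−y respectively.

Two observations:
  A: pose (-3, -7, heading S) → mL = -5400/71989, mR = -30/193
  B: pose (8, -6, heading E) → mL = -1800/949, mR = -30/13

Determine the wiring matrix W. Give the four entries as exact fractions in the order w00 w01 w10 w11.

obs A: pose=(-3,-7,S) → sL=60/193, sR=60/373, mL=-5400/71989, mR=-30/193
obs B: pose=(8,-6,E) → sL=60/13, sR=60/73, mL=-1800/949, mR=-30/13
sensor matrix S = [[60/193, 60/373], [60/13, 60/73]]; det S = -33264000/68317561
solve [mL_A; mL_B] = S·[w00; w01] and [mR_A; mR_B] = S·[w10; w11]:
  w00 = -1/2, w01 = 1/2, w10 = -1/2, w11 = 0

-1/2 1/2 -1/2 0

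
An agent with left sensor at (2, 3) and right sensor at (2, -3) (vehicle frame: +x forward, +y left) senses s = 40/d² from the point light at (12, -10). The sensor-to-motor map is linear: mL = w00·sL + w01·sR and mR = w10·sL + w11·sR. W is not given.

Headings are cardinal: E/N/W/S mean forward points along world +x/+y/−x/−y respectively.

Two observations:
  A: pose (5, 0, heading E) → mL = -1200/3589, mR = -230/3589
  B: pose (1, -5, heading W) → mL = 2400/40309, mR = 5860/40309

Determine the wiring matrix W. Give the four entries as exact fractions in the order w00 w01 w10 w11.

1 -1 1 -1/2

obs A: pose=(5,0,E) → sL=20/97, sR=20/37, mL=-1200/3589, mR=-230/3589
obs B: pose=(1,-5,W) → sL=40/173, sR=40/233, mL=2400/40309, mR=5860/40309
sensor matrix S = [[20/97, 20/37], [40/173, 40/233]]; det S = -12960000/144669001
solve [mL_A; mL_B] = S·[w00; w01] and [mR_A; mR_B] = S·[w10; w11]:
  w00 = 1, w01 = -1, w10 = 1, w11 = -1/2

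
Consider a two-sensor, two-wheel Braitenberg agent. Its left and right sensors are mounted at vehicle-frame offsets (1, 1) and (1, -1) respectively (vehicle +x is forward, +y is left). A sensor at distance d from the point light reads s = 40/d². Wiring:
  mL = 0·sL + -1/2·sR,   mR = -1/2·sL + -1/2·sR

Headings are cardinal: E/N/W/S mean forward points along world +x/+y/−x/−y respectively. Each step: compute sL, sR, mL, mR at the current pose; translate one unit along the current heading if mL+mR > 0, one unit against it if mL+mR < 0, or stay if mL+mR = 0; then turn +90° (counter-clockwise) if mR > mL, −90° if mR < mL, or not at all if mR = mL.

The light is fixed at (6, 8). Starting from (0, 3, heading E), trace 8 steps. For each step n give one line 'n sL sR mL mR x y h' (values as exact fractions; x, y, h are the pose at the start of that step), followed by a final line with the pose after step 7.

n=0: pose=(0,3,E); sL=40/41, sR=40/61; mL=-20/61, mR=-2040/2501; mL+mR=-2860/2501 → advance -1; mR−mL=-20/41 → turn -1·90°
n=1: pose=(-1,3,S); sL=5/9, sR=2/5; mL=-1/5, mR=-43/90; mL+mR=-61/90 → advance -1; mR−mL=-5/18 → turn -1·90°
n=2: pose=(-1,4,W); sL=40/89, sR=40/73; mL=-20/73, mR=-3240/6497; mL+mR=-5020/6497 → advance -1; mR−mL=-20/89 → turn -1·90°
n=3: pose=(0,4,N); sL=20/29, sR=20/17; mL=-10/17, mR=-460/493; mL+mR=-750/493 → advance -1; mR−mL=-10/29 → turn -1·90°
n=4: pose=(0,3,E); sL=40/41, sR=40/61; mL=-20/61, mR=-2040/2501; mL+mR=-2860/2501 → advance -1; mR−mL=-20/41 → turn -1·90°
n=5: pose=(-1,3,S); sL=5/9, sR=2/5; mL=-1/5, mR=-43/90; mL+mR=-61/90 → advance -1; mR−mL=-5/18 → turn -1·90°
n=6: pose=(-1,4,W); sL=40/89, sR=40/73; mL=-20/73, mR=-3240/6497; mL+mR=-5020/6497 → advance -1; mR−mL=-20/89 → turn -1·90°
n=7: pose=(0,4,N); sL=20/29, sR=20/17; mL=-10/17, mR=-460/493; mL+mR=-750/493 → advance -1; mR−mL=-10/29 → turn -1·90°

0 40/41 40/61 -20/61 -2040/2501 0 3 E
1 5/9 2/5 -1/5 -43/90 -1 3 S
2 40/89 40/73 -20/73 -3240/6497 -1 4 W
3 20/29 20/17 -10/17 -460/493 0 4 N
4 40/41 40/61 -20/61 -2040/2501 0 3 E
5 5/9 2/5 -1/5 -43/90 -1 3 S
6 40/89 40/73 -20/73 -3240/6497 -1 4 W
7 20/29 20/17 -10/17 -460/493 0 4 N
final 0 3 E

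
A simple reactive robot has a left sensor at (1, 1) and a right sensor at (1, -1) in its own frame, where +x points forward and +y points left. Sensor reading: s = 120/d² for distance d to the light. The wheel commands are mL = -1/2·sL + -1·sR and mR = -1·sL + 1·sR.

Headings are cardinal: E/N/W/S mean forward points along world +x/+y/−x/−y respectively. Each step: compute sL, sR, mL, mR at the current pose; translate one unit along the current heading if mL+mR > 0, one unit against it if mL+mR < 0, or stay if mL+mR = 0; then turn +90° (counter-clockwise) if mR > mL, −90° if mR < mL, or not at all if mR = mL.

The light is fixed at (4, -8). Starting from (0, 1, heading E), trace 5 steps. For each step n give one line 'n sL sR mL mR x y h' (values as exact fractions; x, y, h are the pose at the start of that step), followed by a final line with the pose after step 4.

n=0: pose=(0,1,E); sL=120/109, sR=120/73; mL=-17460/7957, mR=4320/7957; mL+mR=-180/109 → advance -1; mR−mL=21780/7957 → turn +1·90°
n=1: pose=(-1,1,N); sL=15/17, sR=30/29; mL=-1455/986, mR=75/493; mL+mR=-45/34 → advance -1; mR−mL=1605/986 → turn +1·90°
n=2: pose=(-1,0,W); sL=24/17, sR=40/39; mL=-1148/663, mR=-256/663; mL+mR=-36/17 → advance -1; mR−mL=892/663 → turn +1·90°
n=3: pose=(0,0,S); sL=60/29, sR=60/37; mL=-2850/1073, mR=-480/1073; mL+mR=-90/29 → advance -1; mR−mL=2370/1073 → turn +1·90°
n=4: pose=(0,1,E); sL=120/109, sR=120/73; mL=-17460/7957, mR=4320/7957; mL+mR=-180/109 → advance -1; mR−mL=21780/7957 → turn +1·90°

0 120/109 120/73 -17460/7957 4320/7957 0 1 E
1 15/17 30/29 -1455/986 75/493 -1 1 N
2 24/17 40/39 -1148/663 -256/663 -1 0 W
3 60/29 60/37 -2850/1073 -480/1073 0 0 S
4 120/109 120/73 -17460/7957 4320/7957 0 1 E
final -1 1 N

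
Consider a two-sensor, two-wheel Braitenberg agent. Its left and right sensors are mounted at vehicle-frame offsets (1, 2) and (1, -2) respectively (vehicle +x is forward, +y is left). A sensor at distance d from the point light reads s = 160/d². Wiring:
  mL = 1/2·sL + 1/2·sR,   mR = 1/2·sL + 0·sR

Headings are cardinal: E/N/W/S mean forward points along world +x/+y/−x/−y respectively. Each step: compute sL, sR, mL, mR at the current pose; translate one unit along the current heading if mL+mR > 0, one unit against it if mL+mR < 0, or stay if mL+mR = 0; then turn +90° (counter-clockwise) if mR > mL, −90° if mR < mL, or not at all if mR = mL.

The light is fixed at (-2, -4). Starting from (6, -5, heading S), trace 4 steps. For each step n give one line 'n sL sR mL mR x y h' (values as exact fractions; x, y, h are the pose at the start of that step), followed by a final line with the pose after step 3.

0 20/13 4 36/13 10/13 6 -5 S
1 32/13 160/49 1824/637 16/13 6 -6 W
2 80/13 80/41 2160/533 40/13 5 -6 N
3 32/13 160/73 2208/949 16/13 5 -5 E
final 6 -5 S

n=0: pose=(6,-5,S); sL=20/13, sR=4; mL=36/13, mR=10/13; mL+mR=46/13 → advance +1; mR−mL=-2 → turn -1·90°
n=1: pose=(6,-6,W); sL=32/13, sR=160/49; mL=1824/637, mR=16/13; mL+mR=2608/637 → advance +1; mR−mL=-80/49 → turn -1·90°
n=2: pose=(5,-6,N); sL=80/13, sR=80/41; mL=2160/533, mR=40/13; mL+mR=3800/533 → advance +1; mR−mL=-40/41 → turn -1·90°
n=3: pose=(5,-5,E); sL=32/13, sR=160/73; mL=2208/949, mR=16/13; mL+mR=3376/949 → advance +1; mR−mL=-80/73 → turn -1·90°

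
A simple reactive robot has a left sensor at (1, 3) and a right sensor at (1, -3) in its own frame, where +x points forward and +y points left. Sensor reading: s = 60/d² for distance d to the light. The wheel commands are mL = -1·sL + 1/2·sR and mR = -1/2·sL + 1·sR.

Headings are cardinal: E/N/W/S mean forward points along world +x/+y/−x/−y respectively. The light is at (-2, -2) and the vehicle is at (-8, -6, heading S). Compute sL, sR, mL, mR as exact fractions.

left sensor world pos  = (-5, -7); dL² = 34
right sensor world pos = (-11, -7); dR² = 106
sL = 60/34 = 30/17
sR = 60/106 = 30/53
mL = -1·sL + 1/2·sR = -1335/901
mR = -1/2·sL + 1·sR = -285/901

30/17 30/53 -1335/901 -285/901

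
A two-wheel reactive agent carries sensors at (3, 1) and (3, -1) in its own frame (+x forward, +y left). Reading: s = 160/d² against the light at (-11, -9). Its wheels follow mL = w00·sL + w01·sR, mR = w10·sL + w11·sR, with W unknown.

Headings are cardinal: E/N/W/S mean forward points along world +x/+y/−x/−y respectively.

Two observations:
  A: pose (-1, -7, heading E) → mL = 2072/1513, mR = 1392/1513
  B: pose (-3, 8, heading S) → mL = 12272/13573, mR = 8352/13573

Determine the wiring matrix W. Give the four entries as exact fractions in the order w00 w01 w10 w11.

obs A: pose=(-1,-7,E) → sL=80/89, sR=16/17, mL=2072/1513, mR=1392/1513
obs B: pose=(-3,8,S) → sL=160/277, sR=32/49, mL=12272/13573, mR=8352/13573
sensor matrix S = [[80/89, 16/17], [160/277, 32/49]]; det S = 890880/20535949
solve [mL_A; mL_B] = S·[w00; w01] and [mR_A; mR_B] = S·[w10; w11]:
  w00 = 1, w01 = 1/2, w10 = 1/2, w11 = 1/2

1 1/2 1/2 1/2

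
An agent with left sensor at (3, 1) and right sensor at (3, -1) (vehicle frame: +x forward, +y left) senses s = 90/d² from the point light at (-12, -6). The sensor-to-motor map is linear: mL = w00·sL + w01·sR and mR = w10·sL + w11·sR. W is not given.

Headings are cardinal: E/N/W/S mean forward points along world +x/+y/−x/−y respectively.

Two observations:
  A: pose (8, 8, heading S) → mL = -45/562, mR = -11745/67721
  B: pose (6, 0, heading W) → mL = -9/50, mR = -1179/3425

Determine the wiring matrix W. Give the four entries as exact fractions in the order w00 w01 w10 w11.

-1/2 0 -1/2 -1/2

obs A: pose=(8,8,S) → sL=45/281, sR=45/241, mL=-45/562, mR=-11745/67721
obs B: pose=(6,0,W) → sL=9/25, sR=45/137, mL=-9/50, mR=-1179/3425
sensor matrix S = [[45/281, 45/241], [9/25, 45/137]]; det S = -678132/46388885
solve [mL_A; mL_B] = S·[w00; w01] and [mR_A; mR_B] = S·[w10; w11]:
  w00 = -1/2, w01 = 0, w10 = -1/2, w11 = -1/2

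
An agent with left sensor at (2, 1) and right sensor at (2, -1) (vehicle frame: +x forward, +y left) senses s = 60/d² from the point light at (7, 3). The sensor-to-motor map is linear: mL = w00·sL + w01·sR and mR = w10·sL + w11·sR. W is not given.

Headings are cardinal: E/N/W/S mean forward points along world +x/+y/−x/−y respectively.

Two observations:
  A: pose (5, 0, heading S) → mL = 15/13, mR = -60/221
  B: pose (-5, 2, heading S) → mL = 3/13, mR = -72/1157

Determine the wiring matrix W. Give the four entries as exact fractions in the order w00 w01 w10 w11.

obs A: pose=(5,0,S) → sL=30/13, sR=30/17, mL=15/13, mR=-60/221
obs B: pose=(-5,2,S) → sL=6/13, sR=30/89, mL=3/13, mR=-72/1157
sensor matrix S = [[30/13, 30/17], [6/13, 30/89]]; det S = -720/19669
solve [mL_A; mL_B] = S·[w00; w01] and [mR_A; mR_B] = S·[w10; w11]:
  w00 = 1/2, w01 = 0, w10 = -1/2, w11 = 1/2

1/2 0 -1/2 1/2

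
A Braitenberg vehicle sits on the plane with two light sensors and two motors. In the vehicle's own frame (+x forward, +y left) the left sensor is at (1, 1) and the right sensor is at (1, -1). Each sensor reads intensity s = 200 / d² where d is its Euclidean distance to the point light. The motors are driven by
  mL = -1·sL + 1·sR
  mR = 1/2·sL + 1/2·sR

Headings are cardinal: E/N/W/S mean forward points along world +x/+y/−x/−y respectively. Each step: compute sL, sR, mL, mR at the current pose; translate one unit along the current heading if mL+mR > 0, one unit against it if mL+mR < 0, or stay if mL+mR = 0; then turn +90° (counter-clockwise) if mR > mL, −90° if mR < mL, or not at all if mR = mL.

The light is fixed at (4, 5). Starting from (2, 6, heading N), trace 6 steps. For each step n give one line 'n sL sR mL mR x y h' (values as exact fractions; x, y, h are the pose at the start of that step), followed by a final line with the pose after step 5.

0 200/13 40 320/13 360/13 2 6 N
1 20 100/9 -80/9 140/9 2 7 W
2 40 200/17 -480/17 440/17 1 7 S
3 10 25 15 35/2 1 8 E
4 8 200/17 64/17 168/17 2 8 N
5 100/9 100/17 -800/153 1300/153 2 9 W
final 1 9 S

n=0: pose=(2,6,N); sL=200/13, sR=40; mL=320/13, mR=360/13; mL+mR=680/13 → advance +1; mR−mL=40/13 → turn +1·90°
n=1: pose=(2,7,W); sL=20, sR=100/9; mL=-80/9, mR=140/9; mL+mR=20/3 → advance +1; mR−mL=220/9 → turn +1·90°
n=2: pose=(1,7,S); sL=40, sR=200/17; mL=-480/17, mR=440/17; mL+mR=-40/17 → advance -1; mR−mL=920/17 → turn +1·90°
n=3: pose=(1,8,E); sL=10, sR=25; mL=15, mR=35/2; mL+mR=65/2 → advance +1; mR−mL=5/2 → turn +1·90°
n=4: pose=(2,8,N); sL=8, sR=200/17; mL=64/17, mR=168/17; mL+mR=232/17 → advance +1; mR−mL=104/17 → turn +1·90°
n=5: pose=(2,9,W); sL=100/9, sR=100/17; mL=-800/153, mR=1300/153; mL+mR=500/153 → advance +1; mR−mL=700/51 → turn +1·90°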